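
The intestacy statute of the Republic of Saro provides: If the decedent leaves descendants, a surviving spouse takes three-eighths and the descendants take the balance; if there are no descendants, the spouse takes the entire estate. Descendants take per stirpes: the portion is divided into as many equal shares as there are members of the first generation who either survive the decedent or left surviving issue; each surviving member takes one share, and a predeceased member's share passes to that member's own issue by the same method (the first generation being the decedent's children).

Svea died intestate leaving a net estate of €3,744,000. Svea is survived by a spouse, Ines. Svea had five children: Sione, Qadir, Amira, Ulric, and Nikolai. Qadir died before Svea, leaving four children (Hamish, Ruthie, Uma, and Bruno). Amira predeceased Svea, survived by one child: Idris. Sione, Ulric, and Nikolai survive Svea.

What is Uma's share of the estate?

Uma receives €117,000.

Ines takes three-eighths of €3,744,000 = €1,404,000. The remaining €2,340,000 passes to the descendants.
The descendants' portion (€2,340,000) is divided into 5 shares of €468,000: Sione, Ulric, and Nikolai each take €468,000; Qadir's €468,000 share passes to Qadir's issue; Amira's €468,000 share passes to Amira's issue.
Qadir's share (€468,000) is divided into 4 shares of €117,000: Hamish, Ruthie, Uma, and Bruno each take €117,000.
Amira's share (€468,000) passes entirely to Idris.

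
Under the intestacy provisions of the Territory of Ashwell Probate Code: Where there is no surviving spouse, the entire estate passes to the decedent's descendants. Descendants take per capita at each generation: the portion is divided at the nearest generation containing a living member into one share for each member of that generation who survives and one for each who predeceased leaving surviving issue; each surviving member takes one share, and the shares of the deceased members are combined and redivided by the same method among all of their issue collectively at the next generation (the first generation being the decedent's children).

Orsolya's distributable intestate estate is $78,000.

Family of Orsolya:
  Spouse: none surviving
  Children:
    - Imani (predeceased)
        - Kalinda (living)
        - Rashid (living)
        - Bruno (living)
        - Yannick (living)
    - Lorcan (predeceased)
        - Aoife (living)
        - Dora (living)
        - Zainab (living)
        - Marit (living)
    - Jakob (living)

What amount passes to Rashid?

The entire $78,000 passes to the descendants.
That amount ($78,000) is divided at the children's generation into 3 shares of $26,000. Jakob takes $26,000. The 2 shares of the deceased (Imani and Lorcan) are combined into a pool of $52,000.
That pool ($52,000) is divided at the grandchildren's generation equally among Kalinda, Rashid, Bruno, Yannick, Aoife, Dora, Zainab, and Marit: $6,500 each.

Rashid receives $6,500.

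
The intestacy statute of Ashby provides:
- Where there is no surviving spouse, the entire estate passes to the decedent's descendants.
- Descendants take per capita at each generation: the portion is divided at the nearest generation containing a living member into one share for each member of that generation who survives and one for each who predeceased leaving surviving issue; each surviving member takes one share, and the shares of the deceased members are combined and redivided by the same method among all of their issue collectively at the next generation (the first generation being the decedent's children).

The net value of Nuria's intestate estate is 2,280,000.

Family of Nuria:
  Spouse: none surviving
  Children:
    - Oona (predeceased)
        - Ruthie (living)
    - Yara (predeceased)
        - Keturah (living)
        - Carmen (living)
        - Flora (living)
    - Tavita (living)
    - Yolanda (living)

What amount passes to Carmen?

The entire 2,280,000 passes to the descendants.
That amount (2,280,000) is divided at the children's generation into 4 shares of 570,000. Tavita and Yolanda each take 570,000. The 2 shares of the deceased (Oona and Yara) are combined into a pool of 1,140,000.
That pool (1,140,000) is divided at the grandchildren's generation equally among Ruthie, Keturah, Carmen, and Flora: 285,000 each.

Carmen receives 285,000.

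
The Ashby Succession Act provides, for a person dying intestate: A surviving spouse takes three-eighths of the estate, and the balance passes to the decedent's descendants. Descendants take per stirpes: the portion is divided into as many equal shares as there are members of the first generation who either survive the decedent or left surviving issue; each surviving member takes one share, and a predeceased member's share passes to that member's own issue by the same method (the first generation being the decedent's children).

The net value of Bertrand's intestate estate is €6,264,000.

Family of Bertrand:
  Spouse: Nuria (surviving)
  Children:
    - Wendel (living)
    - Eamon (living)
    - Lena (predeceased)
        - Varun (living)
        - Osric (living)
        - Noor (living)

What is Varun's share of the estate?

Varun receives €435,000.

Nuria takes three-eighths of €6,264,000 = €2,349,000. The remaining €3,915,000 passes to the descendants.
The descendants' portion (€3,915,000) is divided into 3 shares of €1,305,000: Wendel and Eamon each take €1,305,000; Lena's €1,305,000 share passes to Lena's issue.
Lena's share (€1,305,000) is divided into 3 shares of €435,000: Varun, Osric, and Noor each take €435,000.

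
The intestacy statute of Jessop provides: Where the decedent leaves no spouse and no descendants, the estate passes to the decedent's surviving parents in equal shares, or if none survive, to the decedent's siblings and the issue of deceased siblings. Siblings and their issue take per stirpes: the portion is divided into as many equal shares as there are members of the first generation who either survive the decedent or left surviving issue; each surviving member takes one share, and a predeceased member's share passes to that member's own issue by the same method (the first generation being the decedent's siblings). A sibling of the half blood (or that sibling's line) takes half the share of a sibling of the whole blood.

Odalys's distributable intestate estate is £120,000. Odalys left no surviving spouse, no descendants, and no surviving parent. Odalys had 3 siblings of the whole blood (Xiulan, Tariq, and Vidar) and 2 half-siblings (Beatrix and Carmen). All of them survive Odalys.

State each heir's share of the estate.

Beatrix: £15,000; Xiulan: £30,000; Tariq: £30,000; Carmen: £15,000; Vidar: £30,000

The entire £120,000 passes to the siblings and their issue.
Counting each half-blood sibling's line as half a unit, there are 4 units in £120,000, so one unit is £30,000. Whole-blood lines (Xiulan, Tariq, and Vidar) take £30,000 each; half-blood lines (Beatrix and Carmen) take £15,000 each.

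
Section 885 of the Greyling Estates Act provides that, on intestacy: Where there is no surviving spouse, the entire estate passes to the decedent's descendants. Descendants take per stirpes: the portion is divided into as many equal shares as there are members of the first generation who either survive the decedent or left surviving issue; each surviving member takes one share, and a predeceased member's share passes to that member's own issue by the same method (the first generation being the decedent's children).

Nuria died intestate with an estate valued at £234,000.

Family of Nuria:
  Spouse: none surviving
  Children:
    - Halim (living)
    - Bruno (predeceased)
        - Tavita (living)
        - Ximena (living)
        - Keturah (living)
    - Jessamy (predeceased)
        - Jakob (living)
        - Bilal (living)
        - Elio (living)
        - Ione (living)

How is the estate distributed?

Halim: £78,000; Tavita: £26,000; Ximena: £26,000; Keturah: £26,000; Jakob: £19,500; Bilal: £19,500; Elio: £19,500; Ione: £19,500

The entire £234,000 passes to the descendants.
That amount (£234,000) is divided into 3 shares of £78,000: Halim takes £78,000; Bruno's £78,000 share passes to Bruno's issue; Jessamy's £78,000 share passes to Jessamy's issue.
Bruno's share (£78,000) is divided into 3 shares of £26,000: Tavita, Ximena, and Keturah each take £26,000.
Jessamy's share (£78,000) is divided into 4 shares of £19,500: Jakob, Bilal, Elio, and Ione each take £19,500.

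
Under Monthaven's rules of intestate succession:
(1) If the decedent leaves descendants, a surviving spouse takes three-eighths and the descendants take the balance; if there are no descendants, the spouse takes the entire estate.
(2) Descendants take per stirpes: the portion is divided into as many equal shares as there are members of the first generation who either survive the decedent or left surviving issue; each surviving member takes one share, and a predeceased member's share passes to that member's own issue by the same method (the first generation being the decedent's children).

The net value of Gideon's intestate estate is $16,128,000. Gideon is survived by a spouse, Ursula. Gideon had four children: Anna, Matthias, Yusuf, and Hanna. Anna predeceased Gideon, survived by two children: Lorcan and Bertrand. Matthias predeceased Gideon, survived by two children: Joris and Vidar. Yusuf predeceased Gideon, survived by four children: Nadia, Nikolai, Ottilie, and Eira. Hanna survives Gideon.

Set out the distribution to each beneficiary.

Ursula: $6,048,000; Lorcan: $1,260,000; Bertrand: $1,260,000; Joris: $1,260,000; Vidar: $1,260,000; Nadia: $630,000; Nikolai: $630,000; Ottilie: $630,000; Eira: $630,000; Hanna: $2,520,000

Ursula takes three-eighths of $16,128,000 = $6,048,000. The remaining $10,080,000 passes to the descendants.
The descendants' portion ($10,080,000) is divided into 4 shares of $2,520,000: Hanna takes $2,520,000; Anna's $2,520,000 share passes to Anna's issue; Matthias's $2,520,000 share passes to Matthias's issue; Yusuf's $2,520,000 share passes to Yusuf's issue.
Anna's share ($2,520,000) is divided into 2 shares of $1,260,000: Lorcan and Bertrand each take $1,260,000.
Matthias's share ($2,520,000) is divided into 2 shares of $1,260,000: Joris and Vidar each take $1,260,000.
Yusuf's share ($2,520,000) is divided into 4 shares of $630,000: Nadia, Nikolai, Ottilie, and Eira each take $630,000.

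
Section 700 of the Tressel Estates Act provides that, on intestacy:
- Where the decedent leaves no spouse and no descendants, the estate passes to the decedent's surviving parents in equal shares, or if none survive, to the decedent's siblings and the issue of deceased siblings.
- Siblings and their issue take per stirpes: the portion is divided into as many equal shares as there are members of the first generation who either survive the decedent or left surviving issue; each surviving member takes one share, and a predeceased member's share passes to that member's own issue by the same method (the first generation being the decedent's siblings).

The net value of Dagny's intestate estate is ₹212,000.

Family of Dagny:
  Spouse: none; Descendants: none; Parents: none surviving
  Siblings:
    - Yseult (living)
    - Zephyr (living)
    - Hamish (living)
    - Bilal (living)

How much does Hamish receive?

The entire ₹212,000 passes to the siblings and their issue.
That amount (₹212,000) is divided into 4 shares of ₹53,000: Yseult, Zephyr, Hamish, and Bilal each take ₹53,000.

Hamish receives ₹53,000.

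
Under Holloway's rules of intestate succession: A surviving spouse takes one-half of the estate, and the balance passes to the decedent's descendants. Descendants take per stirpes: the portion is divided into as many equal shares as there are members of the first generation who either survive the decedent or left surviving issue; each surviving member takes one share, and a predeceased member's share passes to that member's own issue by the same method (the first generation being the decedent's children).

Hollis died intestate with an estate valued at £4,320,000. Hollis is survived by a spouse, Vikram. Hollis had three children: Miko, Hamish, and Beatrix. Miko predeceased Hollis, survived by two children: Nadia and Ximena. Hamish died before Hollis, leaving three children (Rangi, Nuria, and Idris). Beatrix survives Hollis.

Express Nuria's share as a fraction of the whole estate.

Vikram takes one-half of £4,320,000 = £2,160,000. The remaining £2,160,000 passes to the descendants.
The descendants' portion (£2,160,000) is divided into 3 shares of £720,000: Beatrix takes £720,000; Miko's £720,000 share passes to Miko's issue; Hamish's £720,000 share passes to Hamish's issue.
Miko's share (£720,000) is divided into 2 shares of £360,000: Nadia and Ximena each take £360,000.
Hamish's share (£720,000) is divided into 3 shares of £240,000: Rangi, Nuria, and Idris each take £240,000.

Nuria receives 1/18 of the estate.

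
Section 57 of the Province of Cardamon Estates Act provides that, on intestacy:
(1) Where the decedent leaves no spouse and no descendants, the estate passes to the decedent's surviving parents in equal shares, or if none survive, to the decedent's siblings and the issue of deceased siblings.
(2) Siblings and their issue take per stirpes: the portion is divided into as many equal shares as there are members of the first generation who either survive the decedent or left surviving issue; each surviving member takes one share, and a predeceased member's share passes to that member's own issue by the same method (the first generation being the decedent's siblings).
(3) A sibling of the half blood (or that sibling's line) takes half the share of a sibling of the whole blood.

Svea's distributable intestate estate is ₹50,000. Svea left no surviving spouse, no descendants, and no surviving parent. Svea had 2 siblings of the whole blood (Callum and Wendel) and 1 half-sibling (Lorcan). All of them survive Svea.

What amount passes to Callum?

The entire ₹50,000 passes to the siblings and their issue.
Counting each half-blood sibling's line as half a unit, there are 5/2 units in ₹50,000, so one unit is ₹20,000. Whole-blood lines (Callum and Wendel) take ₹20,000 each; half-blood lines (Lorcan) take ₹10,000 each.

Callum receives ₹20,000.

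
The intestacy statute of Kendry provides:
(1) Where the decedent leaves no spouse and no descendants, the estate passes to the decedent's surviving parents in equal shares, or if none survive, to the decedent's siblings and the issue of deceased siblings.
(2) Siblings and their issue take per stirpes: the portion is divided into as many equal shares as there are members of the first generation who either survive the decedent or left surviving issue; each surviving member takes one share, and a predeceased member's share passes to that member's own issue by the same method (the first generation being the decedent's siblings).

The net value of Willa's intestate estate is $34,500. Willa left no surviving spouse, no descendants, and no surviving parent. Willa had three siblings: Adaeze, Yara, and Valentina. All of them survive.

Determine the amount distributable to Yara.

Yara receives $11,500.

The entire $34,500 passes to the siblings and their issue.
That amount ($34,500) is divided into 3 shares of $11,500: Adaeze, Yara, and Valentina each take $11,500.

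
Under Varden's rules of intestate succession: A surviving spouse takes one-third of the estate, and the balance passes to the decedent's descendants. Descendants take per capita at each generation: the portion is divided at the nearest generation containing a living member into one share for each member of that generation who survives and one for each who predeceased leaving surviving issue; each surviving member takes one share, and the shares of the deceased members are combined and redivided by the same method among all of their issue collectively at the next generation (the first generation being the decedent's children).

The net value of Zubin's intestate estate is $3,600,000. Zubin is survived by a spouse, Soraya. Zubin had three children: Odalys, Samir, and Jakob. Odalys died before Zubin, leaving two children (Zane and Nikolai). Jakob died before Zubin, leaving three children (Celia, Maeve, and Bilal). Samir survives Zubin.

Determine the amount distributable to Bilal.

Bilal receives $320,000.

Soraya takes one-third of $3,600,000 = $1,200,000. The remaining $2,400,000 passes to the descendants.
The descendants' portion ($2,400,000) is divided at the children's generation into 3 shares of $800,000. Samir takes $800,000. The 2 shares of the deceased (Odalys and Jakob) are combined into a pool of $1,600,000.
That pool ($1,600,000) is divided at the grandchildren's generation equally among Zane, Nikolai, Celia, Maeve, and Bilal: $320,000 each.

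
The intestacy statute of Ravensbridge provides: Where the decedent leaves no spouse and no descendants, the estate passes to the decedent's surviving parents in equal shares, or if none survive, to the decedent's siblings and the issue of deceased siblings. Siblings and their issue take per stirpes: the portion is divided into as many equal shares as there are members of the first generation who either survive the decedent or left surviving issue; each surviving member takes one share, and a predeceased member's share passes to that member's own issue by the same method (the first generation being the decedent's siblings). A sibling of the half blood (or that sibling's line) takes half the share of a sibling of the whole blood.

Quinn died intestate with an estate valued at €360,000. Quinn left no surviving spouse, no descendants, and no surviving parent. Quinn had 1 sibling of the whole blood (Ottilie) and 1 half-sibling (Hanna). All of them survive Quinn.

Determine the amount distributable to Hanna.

The entire €360,000 passes to the siblings and their issue.
Counting each half-blood sibling's line as half a unit, there are 3/2 units in €360,000, so one unit is €240,000. Whole-blood lines (Ottilie) take €240,000 each; half-blood lines (Hanna) take €120,000 each.

Hanna receives €120,000.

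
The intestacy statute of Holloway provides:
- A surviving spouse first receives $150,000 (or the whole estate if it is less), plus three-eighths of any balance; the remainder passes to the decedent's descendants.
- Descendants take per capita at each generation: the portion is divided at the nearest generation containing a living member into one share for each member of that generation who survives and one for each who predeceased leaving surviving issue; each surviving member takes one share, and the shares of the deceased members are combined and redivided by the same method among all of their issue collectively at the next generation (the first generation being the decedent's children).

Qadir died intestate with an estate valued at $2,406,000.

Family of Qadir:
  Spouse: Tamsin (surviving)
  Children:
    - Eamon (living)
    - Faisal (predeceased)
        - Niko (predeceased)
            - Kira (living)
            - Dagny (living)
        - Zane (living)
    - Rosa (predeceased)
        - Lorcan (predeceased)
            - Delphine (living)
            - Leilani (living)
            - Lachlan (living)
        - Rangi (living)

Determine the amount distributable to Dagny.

Tamsin first takes $150,000, leaving a balance of $2,256,000. Tamsin then takes three-eighths of the balance ($846,000), for a total of $996,000. The remaining $1,410,000 passes to the descendants.
The descendants' portion ($1,410,000) is divided at the children's generation into 3 shares of $470,000. Eamon takes $470,000. The 2 shares of the deceased (Faisal and Rosa) are combined into a pool of $940,000.
That pool ($940,000) is divided at the grandchildren's generation into 4 shares of $235,000. Zane and Rangi each take $235,000. The 2 shares of the deceased (Niko and Lorcan) are combined into a pool of $470,000.
That pool ($470,000) is divided at the great-grandchildren's generation equally among Kira, Dagny, Delphine, Leilani, and Lachlan: $94,000 each.

Dagny receives $94,000.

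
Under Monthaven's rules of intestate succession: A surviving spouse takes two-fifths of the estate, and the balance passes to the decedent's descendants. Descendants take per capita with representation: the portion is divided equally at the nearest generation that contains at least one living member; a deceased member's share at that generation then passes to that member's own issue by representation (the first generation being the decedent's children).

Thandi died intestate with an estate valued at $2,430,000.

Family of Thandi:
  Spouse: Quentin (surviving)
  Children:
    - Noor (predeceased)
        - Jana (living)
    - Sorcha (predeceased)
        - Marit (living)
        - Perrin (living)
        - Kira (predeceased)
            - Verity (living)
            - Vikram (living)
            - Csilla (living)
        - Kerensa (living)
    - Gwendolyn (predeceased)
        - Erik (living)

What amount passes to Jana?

Quentin takes two-fifths of $2,430,000 = $972,000. The remaining $1,458,000 passes to the descendants.
No child survives, so the initial division is made at the grandchildren's generation.
The descendants' portion ($1,458,000) is divided into 6 shares of $243,000: Jana, Marit, Perrin, Kerensa, and Erik each take $243,000; Kira's $243,000 share passes to Kira's issue.
Kira's share ($243,000) is divided into 3 shares of $81,000: Verity, Vikram, and Csilla each take $81,000.

Jana receives $243,000.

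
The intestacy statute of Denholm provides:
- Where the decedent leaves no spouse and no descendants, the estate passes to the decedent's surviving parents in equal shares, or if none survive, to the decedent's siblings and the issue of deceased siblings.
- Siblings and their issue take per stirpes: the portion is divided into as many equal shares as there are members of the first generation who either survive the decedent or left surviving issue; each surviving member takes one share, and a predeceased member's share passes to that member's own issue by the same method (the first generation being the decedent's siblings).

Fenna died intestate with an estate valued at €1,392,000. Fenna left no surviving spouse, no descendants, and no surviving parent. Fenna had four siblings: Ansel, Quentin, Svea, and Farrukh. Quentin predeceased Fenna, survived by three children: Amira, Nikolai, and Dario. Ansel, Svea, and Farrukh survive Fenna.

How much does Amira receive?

Amira receives €116,000.

The entire €1,392,000 passes to the siblings and their issue.
That amount (€1,392,000) is divided into 4 shares of €348,000: Ansel, Svea, and Farrukh each take €348,000; Quentin's €348,000 share passes to Quentin's issue.
Quentin's share (€348,000) is divided into 3 shares of €116,000: Amira, Nikolai, and Dario each take €116,000.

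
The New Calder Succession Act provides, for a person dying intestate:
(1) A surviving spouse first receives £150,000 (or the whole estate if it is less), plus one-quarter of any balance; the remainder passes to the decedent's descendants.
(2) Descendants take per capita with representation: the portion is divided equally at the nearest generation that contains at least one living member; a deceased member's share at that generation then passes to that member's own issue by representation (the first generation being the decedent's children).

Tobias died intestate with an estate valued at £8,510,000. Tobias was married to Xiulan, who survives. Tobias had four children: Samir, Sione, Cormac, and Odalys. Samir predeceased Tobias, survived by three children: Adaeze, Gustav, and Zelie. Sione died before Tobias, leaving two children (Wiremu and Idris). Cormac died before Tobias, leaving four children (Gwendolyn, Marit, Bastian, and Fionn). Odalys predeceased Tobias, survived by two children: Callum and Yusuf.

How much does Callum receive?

Callum receives £570,000.

Xiulan first takes £150,000, leaving a balance of £8,360,000. Xiulan then takes one-quarter of the balance (£2,090,000), for a total of £2,240,000. The remaining £6,270,000 passes to the descendants.
No child survives, so the initial division is made at the grandchildren's generation.
The descendants' portion (£6,270,000) is divided into 11 shares of £570,000: Adaeze, Gustav, Zelie, Wiremu, Idris, Gwendolyn, Marit, Bastian, Fionn, Callum, and Yusuf each take £570,000.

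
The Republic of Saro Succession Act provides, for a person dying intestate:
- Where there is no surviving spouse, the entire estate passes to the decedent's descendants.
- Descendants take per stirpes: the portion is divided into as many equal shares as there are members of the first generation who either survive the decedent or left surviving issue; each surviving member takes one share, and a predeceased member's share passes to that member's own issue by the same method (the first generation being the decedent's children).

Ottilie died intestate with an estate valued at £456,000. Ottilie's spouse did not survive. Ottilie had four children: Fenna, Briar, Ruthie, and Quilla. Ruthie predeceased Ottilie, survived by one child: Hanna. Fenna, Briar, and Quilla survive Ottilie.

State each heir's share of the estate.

Fenna: £114,000; Briar: £114,000; Hanna: £114,000; Quilla: £114,000

The entire £456,000 passes to the descendants.
That amount (£456,000) is divided into 4 shares of £114,000: Fenna, Briar, and Quilla each take £114,000; Ruthie's £114,000 share passes to Ruthie's issue.
Ruthie's share (£114,000) passes entirely to Hanna.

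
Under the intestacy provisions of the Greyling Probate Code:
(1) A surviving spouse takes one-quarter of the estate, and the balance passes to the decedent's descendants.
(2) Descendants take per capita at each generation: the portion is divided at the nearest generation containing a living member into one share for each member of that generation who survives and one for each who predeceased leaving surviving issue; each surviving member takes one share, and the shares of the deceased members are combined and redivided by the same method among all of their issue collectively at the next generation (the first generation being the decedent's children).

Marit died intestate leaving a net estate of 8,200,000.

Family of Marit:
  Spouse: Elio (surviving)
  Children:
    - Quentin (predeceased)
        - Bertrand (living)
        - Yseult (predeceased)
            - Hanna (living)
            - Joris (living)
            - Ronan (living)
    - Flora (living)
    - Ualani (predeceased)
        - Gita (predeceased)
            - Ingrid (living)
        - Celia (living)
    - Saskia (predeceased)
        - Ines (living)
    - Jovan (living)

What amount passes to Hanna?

Elio takes one-quarter of 8,200,000 = 2,050,000. The remaining 6,150,000 passes to the descendants.
The descendants' portion (6,150,000) is divided at the children's generation into 5 shares of 1,230,000. Flora and Jovan each take 1,230,000. The 3 shares of the deceased (Quentin, Ualani, and Saskia) are combined into a pool of 3,690,000.
That pool (3,690,000) is divided at the grandchildren's generation into 5 shares of 738,000. Bertrand, Celia, and Ines each take 738,000. The 2 shares of the deceased (Yseult and Gita) are combined into a pool of 1,476,000.
That pool (1,476,000) is divided at the great-grandchildren's generation equally among Hanna, Joris, Ronan, and Ingrid: 369,000 each.

Hanna receives 369,000.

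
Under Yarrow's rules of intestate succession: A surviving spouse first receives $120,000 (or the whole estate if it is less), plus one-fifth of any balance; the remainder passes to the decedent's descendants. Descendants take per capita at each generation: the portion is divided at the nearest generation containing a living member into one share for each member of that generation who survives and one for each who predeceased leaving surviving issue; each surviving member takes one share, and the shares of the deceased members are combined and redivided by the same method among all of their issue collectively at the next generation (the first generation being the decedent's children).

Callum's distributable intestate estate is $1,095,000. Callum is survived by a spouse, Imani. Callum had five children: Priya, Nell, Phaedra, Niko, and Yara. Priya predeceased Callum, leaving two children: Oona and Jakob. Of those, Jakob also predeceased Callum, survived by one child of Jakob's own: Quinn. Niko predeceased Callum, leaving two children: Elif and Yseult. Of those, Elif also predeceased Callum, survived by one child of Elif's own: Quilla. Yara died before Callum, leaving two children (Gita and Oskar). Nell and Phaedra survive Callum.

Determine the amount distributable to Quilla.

Quilla receives $78,000.

Imani first takes $120,000, leaving a balance of $975,000. Imani then takes one-fifth of the balance ($195,000), for a total of $315,000. The remaining $780,000 passes to the descendants.
The descendants' portion ($780,000) is divided at the children's generation into 5 shares of $156,000. Nell and Phaedra each take $156,000. The 3 shares of the deceased (Priya, Niko, and Yara) are combined into a pool of $468,000.
That pool ($468,000) is divided at the grandchildren's generation into 6 shares of $78,000. Oona, Yseult, Gita, and Oskar each take $78,000. The 2 shares of the deceased (Jakob and Elif) are combined into a pool of $156,000.
That pool ($156,000) is divided at the great-grandchildren's generation equally among Quinn and Quilla: $78,000 each.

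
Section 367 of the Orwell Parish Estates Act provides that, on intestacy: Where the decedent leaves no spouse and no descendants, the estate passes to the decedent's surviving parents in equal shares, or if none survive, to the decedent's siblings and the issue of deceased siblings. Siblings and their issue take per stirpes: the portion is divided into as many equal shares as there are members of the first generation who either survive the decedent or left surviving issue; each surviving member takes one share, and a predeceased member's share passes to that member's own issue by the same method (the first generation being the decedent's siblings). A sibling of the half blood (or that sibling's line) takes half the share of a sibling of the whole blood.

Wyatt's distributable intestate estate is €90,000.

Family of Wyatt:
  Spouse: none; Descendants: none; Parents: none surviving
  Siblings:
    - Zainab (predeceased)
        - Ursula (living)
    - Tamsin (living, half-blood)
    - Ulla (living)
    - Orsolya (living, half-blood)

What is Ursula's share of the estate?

Ursula receives €30,000.

The entire €90,000 passes to the siblings and their issue.
Counting each half-blood sibling's line as half a unit, there are 3 units in €90,000, so one unit is €30,000. Whole-blood lines (Zainab and Ulla) take €30,000 each; half-blood lines (Tamsin and Orsolya) take €15,000 each.
Zainab's share (€30,000) passes entirely to Ursula.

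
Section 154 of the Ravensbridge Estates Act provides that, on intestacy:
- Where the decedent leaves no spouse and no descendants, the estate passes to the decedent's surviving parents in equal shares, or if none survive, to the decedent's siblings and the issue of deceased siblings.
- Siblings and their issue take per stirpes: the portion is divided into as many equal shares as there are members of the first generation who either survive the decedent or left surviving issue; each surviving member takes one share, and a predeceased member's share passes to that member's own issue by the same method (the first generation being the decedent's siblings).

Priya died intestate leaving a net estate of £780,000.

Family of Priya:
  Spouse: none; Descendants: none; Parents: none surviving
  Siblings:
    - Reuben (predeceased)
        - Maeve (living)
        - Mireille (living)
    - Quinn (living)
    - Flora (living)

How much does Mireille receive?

The entire £780,000 passes to the siblings and their issue.
That amount (£780,000) is divided into 3 shares of £260,000: Quinn and Flora each take £260,000; Reuben's £260,000 share passes to Reuben's issue.
Reuben's share (£260,000) is divided into 2 shares of £130,000: Maeve and Mireille each take £130,000.

Mireille receives £130,000.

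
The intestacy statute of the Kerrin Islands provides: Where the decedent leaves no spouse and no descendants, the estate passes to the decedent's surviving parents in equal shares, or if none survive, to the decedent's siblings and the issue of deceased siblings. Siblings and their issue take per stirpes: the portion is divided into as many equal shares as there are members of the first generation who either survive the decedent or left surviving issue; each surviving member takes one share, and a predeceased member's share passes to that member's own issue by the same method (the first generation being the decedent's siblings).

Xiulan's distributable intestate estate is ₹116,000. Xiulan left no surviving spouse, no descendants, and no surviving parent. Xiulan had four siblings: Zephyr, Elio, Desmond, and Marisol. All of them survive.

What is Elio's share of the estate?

The entire ₹116,000 passes to the siblings and their issue.
That amount (₹116,000) is divided into 4 shares of ₹29,000: Zephyr, Elio, Desmond, and Marisol each take ₹29,000.

Elio receives ₹29,000.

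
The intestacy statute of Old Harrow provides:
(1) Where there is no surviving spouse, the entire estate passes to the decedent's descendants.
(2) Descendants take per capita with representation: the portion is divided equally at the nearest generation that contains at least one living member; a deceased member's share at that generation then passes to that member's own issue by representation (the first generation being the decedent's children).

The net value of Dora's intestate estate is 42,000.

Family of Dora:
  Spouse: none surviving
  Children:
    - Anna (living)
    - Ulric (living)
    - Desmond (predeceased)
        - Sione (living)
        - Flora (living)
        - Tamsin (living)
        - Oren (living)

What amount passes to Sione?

The entire 42,000 passes to the descendants.
That amount (42,000) is divided into 3 shares of 14,000: Anna and Ulric each take 14,000; Desmond's 14,000 share passes to Desmond's issue.
Desmond's share (14,000) is divided into 4 shares of 3,500: Sione, Flora, Tamsin, and Oren each take 3,500.

Sione receives 3,500.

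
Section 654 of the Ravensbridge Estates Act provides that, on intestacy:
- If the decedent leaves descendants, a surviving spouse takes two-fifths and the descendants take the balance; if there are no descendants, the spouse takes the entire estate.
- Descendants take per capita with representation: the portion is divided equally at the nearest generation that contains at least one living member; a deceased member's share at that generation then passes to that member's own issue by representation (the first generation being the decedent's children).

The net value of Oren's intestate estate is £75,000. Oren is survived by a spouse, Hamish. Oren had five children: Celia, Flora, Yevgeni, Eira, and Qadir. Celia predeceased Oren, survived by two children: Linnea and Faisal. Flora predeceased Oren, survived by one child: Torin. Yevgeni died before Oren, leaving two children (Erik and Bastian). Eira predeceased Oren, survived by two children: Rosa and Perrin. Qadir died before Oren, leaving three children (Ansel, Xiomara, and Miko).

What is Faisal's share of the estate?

Hamish takes two-fifths of £75,000 = £30,000. The remaining £45,000 passes to the descendants.
No child survives, so the initial division is made at the grandchildren's generation.
The descendants' portion (£45,000) is divided into 10 shares of £4,500: Linnea, Faisal, Torin, Erik, Bastian, Rosa, Perrin, Ansel, Xiomara, and Miko each take £4,500.

Faisal receives £4,500.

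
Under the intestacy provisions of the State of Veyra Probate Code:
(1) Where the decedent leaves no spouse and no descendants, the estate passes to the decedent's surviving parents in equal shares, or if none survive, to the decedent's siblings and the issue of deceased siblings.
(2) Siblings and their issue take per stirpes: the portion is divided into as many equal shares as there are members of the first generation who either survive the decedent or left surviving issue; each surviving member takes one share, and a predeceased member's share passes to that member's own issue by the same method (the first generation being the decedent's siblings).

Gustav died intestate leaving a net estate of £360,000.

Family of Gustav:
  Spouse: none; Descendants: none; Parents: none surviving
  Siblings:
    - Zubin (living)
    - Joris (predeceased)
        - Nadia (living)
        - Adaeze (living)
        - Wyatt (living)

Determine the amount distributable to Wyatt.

Wyatt receives £60,000.

The entire £360,000 passes to the siblings and their issue.
That amount (£360,000) is divided into 2 shares of £180,000: Zubin takes £180,000; Joris's £180,000 share passes to Joris's issue.
Joris's share (£180,000) is divided into 3 shares of £60,000: Nadia, Adaeze, and Wyatt each take £60,000.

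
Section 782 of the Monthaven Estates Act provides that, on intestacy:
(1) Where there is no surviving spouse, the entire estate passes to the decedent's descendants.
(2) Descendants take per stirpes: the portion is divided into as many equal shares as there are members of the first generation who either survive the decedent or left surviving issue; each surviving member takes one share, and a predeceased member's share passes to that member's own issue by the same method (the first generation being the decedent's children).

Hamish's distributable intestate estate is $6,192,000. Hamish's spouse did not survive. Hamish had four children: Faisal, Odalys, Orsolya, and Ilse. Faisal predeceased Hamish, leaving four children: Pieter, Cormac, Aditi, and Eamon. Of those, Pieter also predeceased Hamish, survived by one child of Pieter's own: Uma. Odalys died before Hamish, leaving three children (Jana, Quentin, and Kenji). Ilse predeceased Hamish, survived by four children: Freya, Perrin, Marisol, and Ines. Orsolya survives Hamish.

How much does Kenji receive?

Kenji receives $516,000.

The entire $6,192,000 passes to the descendants.
That amount ($6,192,000) is divided into 4 shares of $1,548,000: Orsolya takes $1,548,000; Faisal's $1,548,000 share passes to Faisal's issue; Odalys's $1,548,000 share passes to Odalys's issue; Ilse's $1,548,000 share passes to Ilse's issue.
Faisal's share ($1,548,000) is divided into 4 shares of $387,000: Cormac, Aditi, and Eamon each take $387,000; Pieter's $387,000 share passes to Pieter's issue.
Pieter's share ($387,000) passes entirely to Uma.
Odalys's share ($1,548,000) is divided into 3 shares of $516,000: Jana, Quentin, and Kenji each take $516,000.
Ilse's share ($1,548,000) is divided into 4 shares of $387,000: Freya, Perrin, Marisol, and Ines each take $387,000.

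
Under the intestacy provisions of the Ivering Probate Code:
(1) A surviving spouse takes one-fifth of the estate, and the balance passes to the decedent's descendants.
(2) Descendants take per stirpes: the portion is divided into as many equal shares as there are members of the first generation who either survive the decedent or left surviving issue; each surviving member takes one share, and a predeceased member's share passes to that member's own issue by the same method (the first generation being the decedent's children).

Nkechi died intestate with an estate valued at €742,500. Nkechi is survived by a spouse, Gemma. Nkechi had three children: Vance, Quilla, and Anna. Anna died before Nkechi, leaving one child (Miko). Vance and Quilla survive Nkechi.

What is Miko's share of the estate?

Gemma takes one-fifth of €742,500 = €148,500. The remaining €594,000 passes to the descendants.
The descendants' portion (€594,000) is divided into 3 shares of €198,000: Vance and Quilla each take €198,000; Anna's €198,000 share passes to Anna's issue.
Anna's share (€198,000) passes entirely to Miko.

Miko receives €198,000.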